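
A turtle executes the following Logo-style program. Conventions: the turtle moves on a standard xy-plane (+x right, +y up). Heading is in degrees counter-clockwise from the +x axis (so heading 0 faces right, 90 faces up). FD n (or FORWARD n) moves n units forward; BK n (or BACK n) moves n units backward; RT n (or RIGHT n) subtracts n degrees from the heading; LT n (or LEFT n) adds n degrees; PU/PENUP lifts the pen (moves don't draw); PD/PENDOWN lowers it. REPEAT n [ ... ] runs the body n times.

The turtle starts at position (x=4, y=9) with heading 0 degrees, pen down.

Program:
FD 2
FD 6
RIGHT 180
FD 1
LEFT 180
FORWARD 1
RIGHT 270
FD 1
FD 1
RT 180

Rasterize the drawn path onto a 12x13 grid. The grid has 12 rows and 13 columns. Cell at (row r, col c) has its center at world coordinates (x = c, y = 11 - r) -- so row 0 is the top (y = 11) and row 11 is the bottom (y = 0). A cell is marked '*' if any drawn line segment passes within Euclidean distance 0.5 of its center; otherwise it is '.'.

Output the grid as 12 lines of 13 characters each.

Answer: ............*
............*
....*********
.............
.............
.............
.............
.............
.............
.............
.............
.............

Derivation:
Segment 0: (4,9) -> (6,9)
Segment 1: (6,9) -> (12,9)
Segment 2: (12,9) -> (11,9)
Segment 3: (11,9) -> (12,9)
Segment 4: (12,9) -> (12,10)
Segment 5: (12,10) -> (12,11)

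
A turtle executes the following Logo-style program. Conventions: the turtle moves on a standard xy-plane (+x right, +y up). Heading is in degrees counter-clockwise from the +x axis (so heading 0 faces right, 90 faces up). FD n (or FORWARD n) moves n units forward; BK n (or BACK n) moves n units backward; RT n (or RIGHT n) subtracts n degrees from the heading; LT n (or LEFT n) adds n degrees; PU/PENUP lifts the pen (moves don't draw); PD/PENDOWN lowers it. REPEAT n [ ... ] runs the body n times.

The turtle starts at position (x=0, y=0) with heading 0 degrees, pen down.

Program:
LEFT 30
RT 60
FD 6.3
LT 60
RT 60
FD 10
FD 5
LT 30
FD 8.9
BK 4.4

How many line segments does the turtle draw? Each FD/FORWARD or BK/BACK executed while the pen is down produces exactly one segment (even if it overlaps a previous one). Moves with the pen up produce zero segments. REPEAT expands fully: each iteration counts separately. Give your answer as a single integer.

Executing turtle program step by step:
Start: pos=(0,0), heading=0, pen down
LT 30: heading 0 -> 30
RT 60: heading 30 -> 330
FD 6.3: (0,0) -> (5.456,-3.15) [heading=330, draw]
LT 60: heading 330 -> 30
RT 60: heading 30 -> 330
FD 10: (5.456,-3.15) -> (14.116,-8.15) [heading=330, draw]
FD 5: (14.116,-8.15) -> (18.446,-10.65) [heading=330, draw]
LT 30: heading 330 -> 0
FD 8.9: (18.446,-10.65) -> (27.346,-10.65) [heading=0, draw]
BK 4.4: (27.346,-10.65) -> (22.946,-10.65) [heading=0, draw]
Final: pos=(22.946,-10.65), heading=0, 5 segment(s) drawn
Segments drawn: 5

Answer: 5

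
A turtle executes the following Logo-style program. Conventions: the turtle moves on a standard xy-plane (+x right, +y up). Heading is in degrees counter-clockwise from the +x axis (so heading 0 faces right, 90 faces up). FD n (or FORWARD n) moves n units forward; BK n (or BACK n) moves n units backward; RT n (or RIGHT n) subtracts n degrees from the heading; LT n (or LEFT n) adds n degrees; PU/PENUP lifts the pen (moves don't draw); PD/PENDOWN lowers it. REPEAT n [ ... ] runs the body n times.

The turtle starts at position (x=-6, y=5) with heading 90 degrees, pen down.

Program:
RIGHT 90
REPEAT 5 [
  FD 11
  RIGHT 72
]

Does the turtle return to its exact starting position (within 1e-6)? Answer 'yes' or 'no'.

Answer: yes

Derivation:
Executing turtle program step by step:
Start: pos=(-6,5), heading=90, pen down
RT 90: heading 90 -> 0
REPEAT 5 [
  -- iteration 1/5 --
  FD 11: (-6,5) -> (5,5) [heading=0, draw]
  RT 72: heading 0 -> 288
  -- iteration 2/5 --
  FD 11: (5,5) -> (8.399,-5.462) [heading=288, draw]
  RT 72: heading 288 -> 216
  -- iteration 3/5 --
  FD 11: (8.399,-5.462) -> (-0.5,-11.927) [heading=216, draw]
  RT 72: heading 216 -> 144
  -- iteration 4/5 --
  FD 11: (-0.5,-11.927) -> (-9.399,-5.462) [heading=144, draw]
  RT 72: heading 144 -> 72
  -- iteration 5/5 --
  FD 11: (-9.399,-5.462) -> (-6,5) [heading=72, draw]
  RT 72: heading 72 -> 0
]
Final: pos=(-6,5), heading=0, 5 segment(s) drawn

Start position: (-6, 5)
Final position: (-6, 5)
Distance = 0; < 1e-6 -> CLOSED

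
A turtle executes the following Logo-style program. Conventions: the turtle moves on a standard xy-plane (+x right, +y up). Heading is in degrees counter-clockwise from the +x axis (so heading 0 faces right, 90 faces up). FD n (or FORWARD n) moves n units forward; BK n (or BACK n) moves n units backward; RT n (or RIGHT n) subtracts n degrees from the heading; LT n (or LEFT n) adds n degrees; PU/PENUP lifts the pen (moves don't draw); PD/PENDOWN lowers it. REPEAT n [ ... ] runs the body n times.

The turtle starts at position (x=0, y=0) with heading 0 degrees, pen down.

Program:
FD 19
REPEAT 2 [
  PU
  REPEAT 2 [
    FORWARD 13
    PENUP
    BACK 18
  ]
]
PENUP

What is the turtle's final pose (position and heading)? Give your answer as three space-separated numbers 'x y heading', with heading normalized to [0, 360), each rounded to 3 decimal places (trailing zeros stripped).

Answer: -1 0 0

Derivation:
Executing turtle program step by step:
Start: pos=(0,0), heading=0, pen down
FD 19: (0,0) -> (19,0) [heading=0, draw]
REPEAT 2 [
  -- iteration 1/2 --
  PU: pen up
  REPEAT 2 [
    -- iteration 1/2 --
    FD 13: (19,0) -> (32,0) [heading=0, move]
    PU: pen up
    BK 18: (32,0) -> (14,0) [heading=0, move]
    -- iteration 2/2 --
    FD 13: (14,0) -> (27,0) [heading=0, move]
    PU: pen up
    BK 18: (27,0) -> (9,0) [heading=0, move]
  ]
  -- iteration 2/2 --
  PU: pen up
  REPEAT 2 [
    -- iteration 1/2 --
    FD 13: (9,0) -> (22,0) [heading=0, move]
    PU: pen up
    BK 18: (22,0) -> (4,0) [heading=0, move]
    -- iteration 2/2 --
    FD 13: (4,0) -> (17,0) [heading=0, move]
    PU: pen up
    BK 18: (17,0) -> (-1,0) [heading=0, move]
  ]
]
PU: pen up
Final: pos=(-1,0), heading=0, 1 segment(s) drawn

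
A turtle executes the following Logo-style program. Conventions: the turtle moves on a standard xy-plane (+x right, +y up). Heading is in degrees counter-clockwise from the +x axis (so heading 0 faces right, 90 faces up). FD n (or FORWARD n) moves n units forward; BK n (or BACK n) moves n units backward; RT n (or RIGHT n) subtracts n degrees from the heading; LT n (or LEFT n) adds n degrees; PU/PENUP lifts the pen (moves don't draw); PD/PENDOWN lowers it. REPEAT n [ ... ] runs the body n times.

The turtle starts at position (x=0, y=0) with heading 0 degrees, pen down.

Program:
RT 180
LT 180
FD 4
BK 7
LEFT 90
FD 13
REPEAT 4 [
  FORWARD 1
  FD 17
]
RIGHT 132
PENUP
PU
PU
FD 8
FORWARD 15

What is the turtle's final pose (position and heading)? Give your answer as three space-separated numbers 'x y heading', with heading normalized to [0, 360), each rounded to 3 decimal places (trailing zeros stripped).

Answer: 14.092 69.61 318

Derivation:
Executing turtle program step by step:
Start: pos=(0,0), heading=0, pen down
RT 180: heading 0 -> 180
LT 180: heading 180 -> 0
FD 4: (0,0) -> (4,0) [heading=0, draw]
BK 7: (4,0) -> (-3,0) [heading=0, draw]
LT 90: heading 0 -> 90
FD 13: (-3,0) -> (-3,13) [heading=90, draw]
REPEAT 4 [
  -- iteration 1/4 --
  FD 1: (-3,13) -> (-3,14) [heading=90, draw]
  FD 17: (-3,14) -> (-3,31) [heading=90, draw]
  -- iteration 2/4 --
  FD 1: (-3,31) -> (-3,32) [heading=90, draw]
  FD 17: (-3,32) -> (-3,49) [heading=90, draw]
  -- iteration 3/4 --
  FD 1: (-3,49) -> (-3,50) [heading=90, draw]
  FD 17: (-3,50) -> (-3,67) [heading=90, draw]
  -- iteration 4/4 --
  FD 1: (-3,67) -> (-3,68) [heading=90, draw]
  FD 17: (-3,68) -> (-3,85) [heading=90, draw]
]
RT 132: heading 90 -> 318
PU: pen up
PU: pen up
PU: pen up
FD 8: (-3,85) -> (2.945,79.647) [heading=318, move]
FD 15: (2.945,79.647) -> (14.092,69.61) [heading=318, move]
Final: pos=(14.092,69.61), heading=318, 11 segment(s) drawn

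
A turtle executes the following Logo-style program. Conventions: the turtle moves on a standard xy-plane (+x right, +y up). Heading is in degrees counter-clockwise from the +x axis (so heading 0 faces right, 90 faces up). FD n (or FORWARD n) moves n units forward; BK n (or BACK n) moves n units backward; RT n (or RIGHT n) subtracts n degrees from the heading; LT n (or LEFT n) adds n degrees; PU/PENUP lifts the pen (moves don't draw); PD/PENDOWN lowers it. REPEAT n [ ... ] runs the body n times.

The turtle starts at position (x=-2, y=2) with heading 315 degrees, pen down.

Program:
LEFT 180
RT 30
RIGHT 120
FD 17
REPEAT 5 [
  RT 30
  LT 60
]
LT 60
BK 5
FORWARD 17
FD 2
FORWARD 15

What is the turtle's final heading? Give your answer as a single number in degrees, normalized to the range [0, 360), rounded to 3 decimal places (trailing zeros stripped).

Answer: 195

Derivation:
Executing turtle program step by step:
Start: pos=(-2,2), heading=315, pen down
LT 180: heading 315 -> 135
RT 30: heading 135 -> 105
RT 120: heading 105 -> 345
FD 17: (-2,2) -> (14.421,-2.4) [heading=345, draw]
REPEAT 5 [
  -- iteration 1/5 --
  RT 30: heading 345 -> 315
  LT 60: heading 315 -> 15
  -- iteration 2/5 --
  RT 30: heading 15 -> 345
  LT 60: heading 345 -> 45
  -- iteration 3/5 --
  RT 30: heading 45 -> 15
  LT 60: heading 15 -> 75
  -- iteration 4/5 --
  RT 30: heading 75 -> 45
  LT 60: heading 45 -> 105
  -- iteration 5/5 --
  RT 30: heading 105 -> 75
  LT 60: heading 75 -> 135
]
LT 60: heading 135 -> 195
BK 5: (14.421,-2.4) -> (19.25,-1.106) [heading=195, draw]
FD 17: (19.25,-1.106) -> (2.83,-5.506) [heading=195, draw]
FD 2: (2.83,-5.506) -> (0.898,-6.023) [heading=195, draw]
FD 15: (0.898,-6.023) -> (-13.591,-9.906) [heading=195, draw]
Final: pos=(-13.591,-9.906), heading=195, 5 segment(s) drawn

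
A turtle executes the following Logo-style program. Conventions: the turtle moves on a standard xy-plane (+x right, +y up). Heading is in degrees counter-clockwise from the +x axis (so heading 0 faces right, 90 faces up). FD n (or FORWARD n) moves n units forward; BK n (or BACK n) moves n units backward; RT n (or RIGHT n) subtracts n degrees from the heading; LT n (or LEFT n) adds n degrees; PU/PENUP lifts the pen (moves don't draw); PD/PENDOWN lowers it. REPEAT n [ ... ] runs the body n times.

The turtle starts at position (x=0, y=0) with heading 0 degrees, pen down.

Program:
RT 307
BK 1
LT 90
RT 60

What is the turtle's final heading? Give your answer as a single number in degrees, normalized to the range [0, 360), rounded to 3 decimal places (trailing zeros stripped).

Executing turtle program step by step:
Start: pos=(0,0), heading=0, pen down
RT 307: heading 0 -> 53
BK 1: (0,0) -> (-0.602,-0.799) [heading=53, draw]
LT 90: heading 53 -> 143
RT 60: heading 143 -> 83
Final: pos=(-0.602,-0.799), heading=83, 1 segment(s) drawn

Answer: 83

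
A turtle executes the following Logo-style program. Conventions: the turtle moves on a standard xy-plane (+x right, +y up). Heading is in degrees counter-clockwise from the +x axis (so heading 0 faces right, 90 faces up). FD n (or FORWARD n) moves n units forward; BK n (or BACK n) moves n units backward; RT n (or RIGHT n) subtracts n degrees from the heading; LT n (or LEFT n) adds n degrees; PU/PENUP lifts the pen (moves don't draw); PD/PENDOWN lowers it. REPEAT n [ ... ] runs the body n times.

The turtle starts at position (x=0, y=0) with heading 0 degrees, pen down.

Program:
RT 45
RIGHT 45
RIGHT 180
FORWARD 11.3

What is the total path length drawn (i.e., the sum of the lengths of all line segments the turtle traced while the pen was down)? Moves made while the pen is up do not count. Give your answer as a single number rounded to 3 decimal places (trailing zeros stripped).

Executing turtle program step by step:
Start: pos=(0,0), heading=0, pen down
RT 45: heading 0 -> 315
RT 45: heading 315 -> 270
RT 180: heading 270 -> 90
FD 11.3: (0,0) -> (0,11.3) [heading=90, draw]
Final: pos=(0,11.3), heading=90, 1 segment(s) drawn

Segment lengths:
  seg 1: (0,0) -> (0,11.3), length = 11.3
Total = 11.3

Answer: 11.3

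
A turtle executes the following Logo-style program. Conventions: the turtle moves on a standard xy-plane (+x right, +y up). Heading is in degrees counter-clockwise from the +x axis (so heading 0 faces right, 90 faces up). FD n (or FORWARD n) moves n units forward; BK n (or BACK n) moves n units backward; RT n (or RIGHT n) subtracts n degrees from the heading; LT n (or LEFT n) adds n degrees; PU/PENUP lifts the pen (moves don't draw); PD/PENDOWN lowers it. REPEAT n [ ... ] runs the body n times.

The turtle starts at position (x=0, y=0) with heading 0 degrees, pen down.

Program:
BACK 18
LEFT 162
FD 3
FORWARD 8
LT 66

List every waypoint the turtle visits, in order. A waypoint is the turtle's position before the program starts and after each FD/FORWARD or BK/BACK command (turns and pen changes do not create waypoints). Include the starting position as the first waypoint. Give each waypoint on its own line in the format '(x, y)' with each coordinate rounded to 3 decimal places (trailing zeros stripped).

Executing turtle program step by step:
Start: pos=(0,0), heading=0, pen down
BK 18: (0,0) -> (-18,0) [heading=0, draw]
LT 162: heading 0 -> 162
FD 3: (-18,0) -> (-20.853,0.927) [heading=162, draw]
FD 8: (-20.853,0.927) -> (-28.462,3.399) [heading=162, draw]
LT 66: heading 162 -> 228
Final: pos=(-28.462,3.399), heading=228, 3 segment(s) drawn
Waypoints (4 total):
(0, 0)
(-18, 0)
(-20.853, 0.927)
(-28.462, 3.399)

Answer: (0, 0)
(-18, 0)
(-20.853, 0.927)
(-28.462, 3.399)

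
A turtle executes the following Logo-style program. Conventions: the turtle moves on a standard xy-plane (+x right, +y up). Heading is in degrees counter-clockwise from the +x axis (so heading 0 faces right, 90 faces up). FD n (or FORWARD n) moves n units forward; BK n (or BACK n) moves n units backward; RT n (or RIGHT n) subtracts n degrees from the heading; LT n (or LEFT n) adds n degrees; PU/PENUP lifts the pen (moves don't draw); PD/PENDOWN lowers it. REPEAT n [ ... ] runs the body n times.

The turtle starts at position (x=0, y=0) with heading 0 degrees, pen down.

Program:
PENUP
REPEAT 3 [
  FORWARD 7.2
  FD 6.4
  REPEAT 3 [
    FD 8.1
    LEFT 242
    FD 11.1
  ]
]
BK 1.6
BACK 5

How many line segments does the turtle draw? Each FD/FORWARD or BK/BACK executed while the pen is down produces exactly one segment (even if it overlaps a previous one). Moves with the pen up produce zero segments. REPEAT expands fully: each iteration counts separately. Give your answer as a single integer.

Answer: 0

Derivation:
Executing turtle program step by step:
Start: pos=(0,0), heading=0, pen down
PU: pen up
REPEAT 3 [
  -- iteration 1/3 --
  FD 7.2: (0,0) -> (7.2,0) [heading=0, move]
  FD 6.4: (7.2,0) -> (13.6,0) [heading=0, move]
  REPEAT 3 [
    -- iteration 1/3 --
    FD 8.1: (13.6,0) -> (21.7,0) [heading=0, move]
    LT 242: heading 0 -> 242
    FD 11.1: (21.7,0) -> (16.489,-9.801) [heading=242, move]
    -- iteration 2/3 --
    FD 8.1: (16.489,-9.801) -> (12.686,-16.953) [heading=242, move]
    LT 242: heading 242 -> 124
    FD 11.1: (12.686,-16.953) -> (6.479,-7.75) [heading=124, move]
    -- iteration 3/3 --
    FD 8.1: (6.479,-7.75) -> (1.95,-1.035) [heading=124, move]
    LT 242: heading 124 -> 6
    FD 11.1: (1.95,-1.035) -> (12.989,0.125) [heading=6, move]
  ]
  -- iteration 2/3 --
  FD 7.2: (12.989,0.125) -> (20.149,0.878) [heading=6, move]
  FD 6.4: (20.149,0.878) -> (26.514,1.547) [heading=6, move]
  REPEAT 3 [
    -- iteration 1/3 --
    FD 8.1: (26.514,1.547) -> (34.57,2.393) [heading=6, move]
    LT 242: heading 6 -> 248
    FD 11.1: (34.57,2.393) -> (30.412,-7.898) [heading=248, move]
    -- iteration 2/3 --
    FD 8.1: (30.412,-7.898) -> (27.378,-15.408) [heading=248, move]
    LT 242: heading 248 -> 130
    FD 11.1: (27.378,-15.408) -> (20.243,-6.905) [heading=130, move]
    -- iteration 3/3 --
    FD 8.1: (20.243,-6.905) -> (15.036,-0.7) [heading=130, move]
    LT 242: heading 130 -> 12
    FD 11.1: (15.036,-0.7) -> (25.893,1.607) [heading=12, move]
  ]
  -- iteration 3/3 --
  FD 7.2: (25.893,1.607) -> (32.936,3.104) [heading=12, move]
  FD 6.4: (32.936,3.104) -> (39.196,4.435) [heading=12, move]
  REPEAT 3 [
    -- iteration 1/3 --
    FD 8.1: (39.196,4.435) -> (47.119,6.119) [heading=12, move]
    LT 242: heading 12 -> 254
    FD 11.1: (47.119,6.119) -> (44.06,-4.551) [heading=254, move]
    -- iteration 2/3 --
    FD 8.1: (44.06,-4.551) -> (41.827,-12.337) [heading=254, move]
    LT 242: heading 254 -> 136
    FD 11.1: (41.827,-12.337) -> (33.842,-4.626) [heading=136, move]
    -- iteration 3/3 --
    FD 8.1: (33.842,-4.626) -> (28.016,1) [heading=136, move]
    LT 242: heading 136 -> 18
    FD 11.1: (28.016,1) -> (38.572,4.43) [heading=18, move]
  ]
]
BK 1.6: (38.572,4.43) -> (37.051,3.936) [heading=18, move]
BK 5: (37.051,3.936) -> (32.295,2.391) [heading=18, move]
Final: pos=(32.295,2.391), heading=18, 0 segment(s) drawn
Segments drawn: 0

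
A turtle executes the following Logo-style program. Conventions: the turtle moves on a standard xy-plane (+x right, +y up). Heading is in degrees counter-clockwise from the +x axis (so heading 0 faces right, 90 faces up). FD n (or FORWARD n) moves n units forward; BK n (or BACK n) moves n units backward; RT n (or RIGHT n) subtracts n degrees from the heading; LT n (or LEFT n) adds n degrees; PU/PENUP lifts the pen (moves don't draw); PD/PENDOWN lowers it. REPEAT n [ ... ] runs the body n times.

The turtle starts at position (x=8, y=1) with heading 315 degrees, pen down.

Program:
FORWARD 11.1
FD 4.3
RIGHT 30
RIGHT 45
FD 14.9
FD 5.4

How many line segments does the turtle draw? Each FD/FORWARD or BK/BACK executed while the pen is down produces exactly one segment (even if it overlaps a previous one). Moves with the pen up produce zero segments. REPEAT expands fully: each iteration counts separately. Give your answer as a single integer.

Executing turtle program step by step:
Start: pos=(8,1), heading=315, pen down
FD 11.1: (8,1) -> (15.849,-6.849) [heading=315, draw]
FD 4.3: (15.849,-6.849) -> (18.889,-9.889) [heading=315, draw]
RT 30: heading 315 -> 285
RT 45: heading 285 -> 240
FD 14.9: (18.889,-9.889) -> (11.439,-22.793) [heading=240, draw]
FD 5.4: (11.439,-22.793) -> (8.739,-27.47) [heading=240, draw]
Final: pos=(8.739,-27.47), heading=240, 4 segment(s) drawn
Segments drawn: 4

Answer: 4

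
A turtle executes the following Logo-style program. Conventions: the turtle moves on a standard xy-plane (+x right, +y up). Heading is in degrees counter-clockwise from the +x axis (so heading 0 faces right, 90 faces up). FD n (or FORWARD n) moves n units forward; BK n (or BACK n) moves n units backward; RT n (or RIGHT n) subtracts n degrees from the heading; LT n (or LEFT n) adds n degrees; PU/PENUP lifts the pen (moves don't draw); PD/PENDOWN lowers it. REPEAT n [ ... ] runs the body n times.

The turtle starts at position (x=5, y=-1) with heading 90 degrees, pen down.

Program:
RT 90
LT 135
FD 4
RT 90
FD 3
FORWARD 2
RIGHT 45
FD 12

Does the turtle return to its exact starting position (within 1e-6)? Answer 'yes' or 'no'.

Answer: no

Derivation:
Executing turtle program step by step:
Start: pos=(5,-1), heading=90, pen down
RT 90: heading 90 -> 0
LT 135: heading 0 -> 135
FD 4: (5,-1) -> (2.172,1.828) [heading=135, draw]
RT 90: heading 135 -> 45
FD 3: (2.172,1.828) -> (4.293,3.95) [heading=45, draw]
FD 2: (4.293,3.95) -> (5.707,5.364) [heading=45, draw]
RT 45: heading 45 -> 0
FD 12: (5.707,5.364) -> (17.707,5.364) [heading=0, draw]
Final: pos=(17.707,5.364), heading=0, 4 segment(s) drawn

Start position: (5, -1)
Final position: (17.707, 5.364)
Distance = 14.212; >= 1e-6 -> NOT closed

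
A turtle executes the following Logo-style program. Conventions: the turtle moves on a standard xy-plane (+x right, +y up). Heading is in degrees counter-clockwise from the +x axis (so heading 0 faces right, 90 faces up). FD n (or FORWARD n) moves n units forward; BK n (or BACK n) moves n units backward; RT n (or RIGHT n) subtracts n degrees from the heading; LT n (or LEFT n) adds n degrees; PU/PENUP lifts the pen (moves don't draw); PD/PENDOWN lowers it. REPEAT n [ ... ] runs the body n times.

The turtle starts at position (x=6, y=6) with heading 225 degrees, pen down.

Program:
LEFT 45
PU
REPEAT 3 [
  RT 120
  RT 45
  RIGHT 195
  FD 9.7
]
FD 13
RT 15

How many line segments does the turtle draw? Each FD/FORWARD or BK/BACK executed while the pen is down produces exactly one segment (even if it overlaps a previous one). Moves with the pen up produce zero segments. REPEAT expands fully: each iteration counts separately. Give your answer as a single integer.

Executing turtle program step by step:
Start: pos=(6,6), heading=225, pen down
LT 45: heading 225 -> 270
PU: pen up
REPEAT 3 [
  -- iteration 1/3 --
  RT 120: heading 270 -> 150
  RT 45: heading 150 -> 105
  RT 195: heading 105 -> 270
  FD 9.7: (6,6) -> (6,-3.7) [heading=270, move]
  -- iteration 2/3 --
  RT 120: heading 270 -> 150
  RT 45: heading 150 -> 105
  RT 195: heading 105 -> 270
  FD 9.7: (6,-3.7) -> (6,-13.4) [heading=270, move]
  -- iteration 3/3 --
  RT 120: heading 270 -> 150
  RT 45: heading 150 -> 105
  RT 195: heading 105 -> 270
  FD 9.7: (6,-13.4) -> (6,-23.1) [heading=270, move]
]
FD 13: (6,-23.1) -> (6,-36.1) [heading=270, move]
RT 15: heading 270 -> 255
Final: pos=(6,-36.1), heading=255, 0 segment(s) drawn
Segments drawn: 0

Answer: 0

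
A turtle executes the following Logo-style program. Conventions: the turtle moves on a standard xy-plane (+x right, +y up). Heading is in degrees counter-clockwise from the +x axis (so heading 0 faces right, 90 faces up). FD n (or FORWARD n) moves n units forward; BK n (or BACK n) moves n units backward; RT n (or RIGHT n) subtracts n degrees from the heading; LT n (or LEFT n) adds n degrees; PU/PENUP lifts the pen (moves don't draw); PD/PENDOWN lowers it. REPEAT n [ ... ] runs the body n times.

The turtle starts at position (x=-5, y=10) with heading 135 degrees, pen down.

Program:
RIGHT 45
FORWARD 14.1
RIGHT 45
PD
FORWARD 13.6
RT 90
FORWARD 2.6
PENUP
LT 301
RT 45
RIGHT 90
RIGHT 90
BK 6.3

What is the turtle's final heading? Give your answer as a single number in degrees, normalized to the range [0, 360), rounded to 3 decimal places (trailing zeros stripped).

Executing turtle program step by step:
Start: pos=(-5,10), heading=135, pen down
RT 45: heading 135 -> 90
FD 14.1: (-5,10) -> (-5,24.1) [heading=90, draw]
RT 45: heading 90 -> 45
PD: pen down
FD 13.6: (-5,24.1) -> (4.617,33.717) [heading=45, draw]
RT 90: heading 45 -> 315
FD 2.6: (4.617,33.717) -> (6.455,31.878) [heading=315, draw]
PU: pen up
LT 301: heading 315 -> 256
RT 45: heading 256 -> 211
RT 90: heading 211 -> 121
RT 90: heading 121 -> 31
BK 6.3: (6.455,31.878) -> (1.055,28.633) [heading=31, move]
Final: pos=(1.055,28.633), heading=31, 3 segment(s) drawn

Answer: 31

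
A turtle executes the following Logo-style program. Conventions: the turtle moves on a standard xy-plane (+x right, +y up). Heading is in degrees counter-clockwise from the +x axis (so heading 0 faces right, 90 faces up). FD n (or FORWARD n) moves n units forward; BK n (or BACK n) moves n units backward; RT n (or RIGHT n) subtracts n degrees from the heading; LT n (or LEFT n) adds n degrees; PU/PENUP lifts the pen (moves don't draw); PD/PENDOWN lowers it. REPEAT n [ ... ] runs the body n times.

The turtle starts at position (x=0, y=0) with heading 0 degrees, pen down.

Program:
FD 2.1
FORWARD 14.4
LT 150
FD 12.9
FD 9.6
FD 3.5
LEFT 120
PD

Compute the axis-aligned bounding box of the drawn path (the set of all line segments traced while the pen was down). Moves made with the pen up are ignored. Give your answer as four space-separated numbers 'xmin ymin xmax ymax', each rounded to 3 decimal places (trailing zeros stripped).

Executing turtle program step by step:
Start: pos=(0,0), heading=0, pen down
FD 2.1: (0,0) -> (2.1,0) [heading=0, draw]
FD 14.4: (2.1,0) -> (16.5,0) [heading=0, draw]
LT 150: heading 0 -> 150
FD 12.9: (16.5,0) -> (5.328,6.45) [heading=150, draw]
FD 9.6: (5.328,6.45) -> (-2.986,11.25) [heading=150, draw]
FD 3.5: (-2.986,11.25) -> (-6.017,13) [heading=150, draw]
LT 120: heading 150 -> 270
PD: pen down
Final: pos=(-6.017,13), heading=270, 5 segment(s) drawn

Segment endpoints: x in {-6.017, -2.986, 0, 2.1, 5.328, 16.5}, y in {0, 6.45, 11.25, 13}
xmin=-6.017, ymin=0, xmax=16.5, ymax=13

Answer: -6.017 0 16.5 13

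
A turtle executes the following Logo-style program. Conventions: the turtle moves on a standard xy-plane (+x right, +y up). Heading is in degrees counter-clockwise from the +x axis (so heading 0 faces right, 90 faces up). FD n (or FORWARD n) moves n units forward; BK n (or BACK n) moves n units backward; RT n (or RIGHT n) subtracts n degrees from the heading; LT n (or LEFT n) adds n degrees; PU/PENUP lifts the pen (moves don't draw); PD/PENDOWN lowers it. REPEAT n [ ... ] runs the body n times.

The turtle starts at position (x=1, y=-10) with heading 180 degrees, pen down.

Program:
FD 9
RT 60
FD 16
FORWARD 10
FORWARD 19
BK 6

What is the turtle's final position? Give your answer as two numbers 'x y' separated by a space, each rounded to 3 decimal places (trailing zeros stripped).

Answer: -27.5 23.775

Derivation:
Executing turtle program step by step:
Start: pos=(1,-10), heading=180, pen down
FD 9: (1,-10) -> (-8,-10) [heading=180, draw]
RT 60: heading 180 -> 120
FD 16: (-8,-10) -> (-16,3.856) [heading=120, draw]
FD 10: (-16,3.856) -> (-21,12.517) [heading=120, draw]
FD 19: (-21,12.517) -> (-30.5,28.971) [heading=120, draw]
BK 6: (-30.5,28.971) -> (-27.5,23.775) [heading=120, draw]
Final: pos=(-27.5,23.775), heading=120, 5 segment(s) drawn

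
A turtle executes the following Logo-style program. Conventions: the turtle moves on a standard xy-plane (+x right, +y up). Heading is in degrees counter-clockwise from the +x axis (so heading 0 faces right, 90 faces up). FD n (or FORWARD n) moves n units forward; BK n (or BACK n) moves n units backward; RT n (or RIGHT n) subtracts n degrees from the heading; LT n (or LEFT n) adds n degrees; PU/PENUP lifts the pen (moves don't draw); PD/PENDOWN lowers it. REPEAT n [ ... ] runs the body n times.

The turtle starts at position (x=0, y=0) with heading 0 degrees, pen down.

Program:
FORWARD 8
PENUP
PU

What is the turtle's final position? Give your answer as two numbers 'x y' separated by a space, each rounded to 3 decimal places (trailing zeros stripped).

Answer: 8 0

Derivation:
Executing turtle program step by step:
Start: pos=(0,0), heading=0, pen down
FD 8: (0,0) -> (8,0) [heading=0, draw]
PU: pen up
PU: pen up
Final: pos=(8,0), heading=0, 1 segment(s) drawn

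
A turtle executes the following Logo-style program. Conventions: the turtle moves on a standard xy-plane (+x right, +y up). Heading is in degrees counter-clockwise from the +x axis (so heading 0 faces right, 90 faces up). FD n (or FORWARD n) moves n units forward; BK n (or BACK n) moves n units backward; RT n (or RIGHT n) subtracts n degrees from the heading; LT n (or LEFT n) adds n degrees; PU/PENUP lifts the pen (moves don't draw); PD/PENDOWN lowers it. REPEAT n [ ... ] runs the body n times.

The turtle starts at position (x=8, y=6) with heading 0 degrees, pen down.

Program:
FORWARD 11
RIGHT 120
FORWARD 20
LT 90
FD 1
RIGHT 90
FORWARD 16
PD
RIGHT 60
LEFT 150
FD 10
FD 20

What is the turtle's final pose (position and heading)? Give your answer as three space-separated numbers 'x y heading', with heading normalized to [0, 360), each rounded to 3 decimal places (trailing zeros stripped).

Answer: 27.847 -40.677 330

Derivation:
Executing turtle program step by step:
Start: pos=(8,6), heading=0, pen down
FD 11: (8,6) -> (19,6) [heading=0, draw]
RT 120: heading 0 -> 240
FD 20: (19,6) -> (9,-11.321) [heading=240, draw]
LT 90: heading 240 -> 330
FD 1: (9,-11.321) -> (9.866,-11.821) [heading=330, draw]
RT 90: heading 330 -> 240
FD 16: (9.866,-11.821) -> (1.866,-25.677) [heading=240, draw]
PD: pen down
RT 60: heading 240 -> 180
LT 150: heading 180 -> 330
FD 10: (1.866,-25.677) -> (10.526,-30.677) [heading=330, draw]
FD 20: (10.526,-30.677) -> (27.847,-40.677) [heading=330, draw]
Final: pos=(27.847,-40.677), heading=330, 6 segment(s) drawn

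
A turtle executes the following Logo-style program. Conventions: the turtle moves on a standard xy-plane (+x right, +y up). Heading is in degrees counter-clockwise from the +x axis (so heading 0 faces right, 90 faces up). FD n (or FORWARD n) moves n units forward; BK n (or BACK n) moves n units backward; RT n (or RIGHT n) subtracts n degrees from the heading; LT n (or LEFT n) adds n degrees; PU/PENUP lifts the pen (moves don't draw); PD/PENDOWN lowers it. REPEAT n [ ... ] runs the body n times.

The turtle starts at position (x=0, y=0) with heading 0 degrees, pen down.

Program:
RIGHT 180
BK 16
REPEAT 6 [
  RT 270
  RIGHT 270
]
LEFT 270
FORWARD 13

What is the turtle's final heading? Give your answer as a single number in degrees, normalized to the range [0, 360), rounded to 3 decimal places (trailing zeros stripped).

Answer: 90

Derivation:
Executing turtle program step by step:
Start: pos=(0,0), heading=0, pen down
RT 180: heading 0 -> 180
BK 16: (0,0) -> (16,0) [heading=180, draw]
REPEAT 6 [
  -- iteration 1/6 --
  RT 270: heading 180 -> 270
  RT 270: heading 270 -> 0
  -- iteration 2/6 --
  RT 270: heading 0 -> 90
  RT 270: heading 90 -> 180
  -- iteration 3/6 --
  RT 270: heading 180 -> 270
  RT 270: heading 270 -> 0
  -- iteration 4/6 --
  RT 270: heading 0 -> 90
  RT 270: heading 90 -> 180
  -- iteration 5/6 --
  RT 270: heading 180 -> 270
  RT 270: heading 270 -> 0
  -- iteration 6/6 --
  RT 270: heading 0 -> 90
  RT 270: heading 90 -> 180
]
LT 270: heading 180 -> 90
FD 13: (16,0) -> (16,13) [heading=90, draw]
Final: pos=(16,13), heading=90, 2 segment(s) drawn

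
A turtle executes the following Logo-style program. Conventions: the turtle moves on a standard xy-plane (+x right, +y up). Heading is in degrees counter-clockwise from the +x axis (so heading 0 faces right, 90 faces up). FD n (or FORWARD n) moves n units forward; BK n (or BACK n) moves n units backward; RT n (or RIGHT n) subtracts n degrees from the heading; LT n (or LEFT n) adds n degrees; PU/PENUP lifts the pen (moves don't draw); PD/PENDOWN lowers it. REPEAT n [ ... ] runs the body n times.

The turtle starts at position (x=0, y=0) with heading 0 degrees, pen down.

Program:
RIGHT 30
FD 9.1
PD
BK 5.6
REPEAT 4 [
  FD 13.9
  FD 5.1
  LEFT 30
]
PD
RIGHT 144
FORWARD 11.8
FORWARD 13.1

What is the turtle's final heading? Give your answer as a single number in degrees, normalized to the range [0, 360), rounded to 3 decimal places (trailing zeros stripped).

Executing turtle program step by step:
Start: pos=(0,0), heading=0, pen down
RT 30: heading 0 -> 330
FD 9.1: (0,0) -> (7.881,-4.55) [heading=330, draw]
PD: pen down
BK 5.6: (7.881,-4.55) -> (3.031,-1.75) [heading=330, draw]
REPEAT 4 [
  -- iteration 1/4 --
  FD 13.9: (3.031,-1.75) -> (15.069,-8.7) [heading=330, draw]
  FD 5.1: (15.069,-8.7) -> (19.486,-11.25) [heading=330, draw]
  LT 30: heading 330 -> 0
  -- iteration 2/4 --
  FD 13.9: (19.486,-11.25) -> (33.386,-11.25) [heading=0, draw]
  FD 5.1: (33.386,-11.25) -> (38.486,-11.25) [heading=0, draw]
  LT 30: heading 0 -> 30
  -- iteration 3/4 --
  FD 13.9: (38.486,-11.25) -> (50.523,-4.3) [heading=30, draw]
  FD 5.1: (50.523,-4.3) -> (54.94,-1.75) [heading=30, draw]
  LT 30: heading 30 -> 60
  -- iteration 4/4 --
  FD 13.9: (54.94,-1.75) -> (61.89,10.288) [heading=60, draw]
  FD 5.1: (61.89,10.288) -> (64.44,14.704) [heading=60, draw]
  LT 30: heading 60 -> 90
]
PD: pen down
RT 144: heading 90 -> 306
FD 11.8: (64.44,14.704) -> (71.376,5.158) [heading=306, draw]
FD 13.1: (71.376,5.158) -> (79.076,-5.44) [heading=306, draw]
Final: pos=(79.076,-5.44), heading=306, 12 segment(s) drawn

Answer: 306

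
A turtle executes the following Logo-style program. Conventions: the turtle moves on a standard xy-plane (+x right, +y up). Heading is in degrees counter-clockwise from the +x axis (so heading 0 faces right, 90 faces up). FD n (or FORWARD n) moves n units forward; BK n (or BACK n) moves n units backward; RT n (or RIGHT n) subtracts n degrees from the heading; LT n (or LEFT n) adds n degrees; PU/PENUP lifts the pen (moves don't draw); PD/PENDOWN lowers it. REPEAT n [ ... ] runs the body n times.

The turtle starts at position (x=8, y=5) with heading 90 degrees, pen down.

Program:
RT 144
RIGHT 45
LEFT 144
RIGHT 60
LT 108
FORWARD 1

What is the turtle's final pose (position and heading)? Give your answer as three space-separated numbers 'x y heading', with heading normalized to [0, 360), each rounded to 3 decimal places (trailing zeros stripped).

Answer: 7.948 5.999 93

Derivation:
Executing turtle program step by step:
Start: pos=(8,5), heading=90, pen down
RT 144: heading 90 -> 306
RT 45: heading 306 -> 261
LT 144: heading 261 -> 45
RT 60: heading 45 -> 345
LT 108: heading 345 -> 93
FD 1: (8,5) -> (7.948,5.999) [heading=93, draw]
Final: pos=(7.948,5.999), heading=93, 1 segment(s) drawn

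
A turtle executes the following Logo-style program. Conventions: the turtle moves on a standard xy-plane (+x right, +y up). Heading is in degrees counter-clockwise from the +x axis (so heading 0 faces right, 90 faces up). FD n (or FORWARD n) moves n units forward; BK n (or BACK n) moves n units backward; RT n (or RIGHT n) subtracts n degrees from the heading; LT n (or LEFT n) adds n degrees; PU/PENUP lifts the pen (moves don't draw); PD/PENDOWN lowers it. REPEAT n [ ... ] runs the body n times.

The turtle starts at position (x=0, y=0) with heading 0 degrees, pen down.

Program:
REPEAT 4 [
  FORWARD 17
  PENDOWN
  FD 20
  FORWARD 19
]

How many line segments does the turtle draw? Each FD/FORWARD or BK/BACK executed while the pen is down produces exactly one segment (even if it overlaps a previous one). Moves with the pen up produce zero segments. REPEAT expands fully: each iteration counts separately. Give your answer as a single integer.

Executing turtle program step by step:
Start: pos=(0,0), heading=0, pen down
REPEAT 4 [
  -- iteration 1/4 --
  FD 17: (0,0) -> (17,0) [heading=0, draw]
  PD: pen down
  FD 20: (17,0) -> (37,0) [heading=0, draw]
  FD 19: (37,0) -> (56,0) [heading=0, draw]
  -- iteration 2/4 --
  FD 17: (56,0) -> (73,0) [heading=0, draw]
  PD: pen down
  FD 20: (73,0) -> (93,0) [heading=0, draw]
  FD 19: (93,0) -> (112,0) [heading=0, draw]
  -- iteration 3/4 --
  FD 17: (112,0) -> (129,0) [heading=0, draw]
  PD: pen down
  FD 20: (129,0) -> (149,0) [heading=0, draw]
  FD 19: (149,0) -> (168,0) [heading=0, draw]
  -- iteration 4/4 --
  FD 17: (168,0) -> (185,0) [heading=0, draw]
  PD: pen down
  FD 20: (185,0) -> (205,0) [heading=0, draw]
  FD 19: (205,0) -> (224,0) [heading=0, draw]
]
Final: pos=(224,0), heading=0, 12 segment(s) drawn
Segments drawn: 12

Answer: 12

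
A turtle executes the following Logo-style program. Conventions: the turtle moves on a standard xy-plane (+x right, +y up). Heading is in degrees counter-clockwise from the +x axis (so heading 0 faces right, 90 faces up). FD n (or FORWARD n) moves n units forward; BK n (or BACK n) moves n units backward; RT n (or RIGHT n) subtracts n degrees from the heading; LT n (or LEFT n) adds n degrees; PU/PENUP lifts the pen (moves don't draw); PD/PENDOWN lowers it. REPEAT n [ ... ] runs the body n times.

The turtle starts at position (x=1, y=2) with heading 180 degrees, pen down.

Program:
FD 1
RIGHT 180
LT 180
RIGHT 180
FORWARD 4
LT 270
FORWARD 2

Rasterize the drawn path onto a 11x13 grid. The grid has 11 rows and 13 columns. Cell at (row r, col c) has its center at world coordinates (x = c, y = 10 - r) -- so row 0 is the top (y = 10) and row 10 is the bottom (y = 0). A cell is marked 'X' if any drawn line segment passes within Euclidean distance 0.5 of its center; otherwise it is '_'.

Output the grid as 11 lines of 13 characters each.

Answer: _____________
_____________
_____________
_____________
_____________
_____________
_____________
_____________
XXXXX________
____X________
____X________

Derivation:
Segment 0: (1,2) -> (0,2)
Segment 1: (0,2) -> (4,2)
Segment 2: (4,2) -> (4,0)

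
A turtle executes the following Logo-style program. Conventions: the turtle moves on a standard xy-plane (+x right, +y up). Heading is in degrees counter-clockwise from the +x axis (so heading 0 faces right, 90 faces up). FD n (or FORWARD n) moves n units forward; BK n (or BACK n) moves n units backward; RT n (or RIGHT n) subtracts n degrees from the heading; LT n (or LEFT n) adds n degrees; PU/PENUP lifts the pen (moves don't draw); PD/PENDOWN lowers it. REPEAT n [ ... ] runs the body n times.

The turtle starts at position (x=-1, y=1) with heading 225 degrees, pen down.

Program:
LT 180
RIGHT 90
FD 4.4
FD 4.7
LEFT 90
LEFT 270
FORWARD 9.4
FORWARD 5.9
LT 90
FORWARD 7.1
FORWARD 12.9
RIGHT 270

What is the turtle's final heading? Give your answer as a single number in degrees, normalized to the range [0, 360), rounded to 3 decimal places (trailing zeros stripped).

Answer: 135

Derivation:
Executing turtle program step by step:
Start: pos=(-1,1), heading=225, pen down
LT 180: heading 225 -> 45
RT 90: heading 45 -> 315
FD 4.4: (-1,1) -> (2.111,-2.111) [heading=315, draw]
FD 4.7: (2.111,-2.111) -> (5.435,-5.435) [heading=315, draw]
LT 90: heading 315 -> 45
LT 270: heading 45 -> 315
FD 9.4: (5.435,-5.435) -> (12.081,-12.081) [heading=315, draw]
FD 5.9: (12.081,-12.081) -> (16.253,-16.253) [heading=315, draw]
LT 90: heading 315 -> 45
FD 7.1: (16.253,-16.253) -> (21.274,-11.233) [heading=45, draw]
FD 12.9: (21.274,-11.233) -> (30.396,-2.111) [heading=45, draw]
RT 270: heading 45 -> 135
Final: pos=(30.396,-2.111), heading=135, 6 segment(s) drawn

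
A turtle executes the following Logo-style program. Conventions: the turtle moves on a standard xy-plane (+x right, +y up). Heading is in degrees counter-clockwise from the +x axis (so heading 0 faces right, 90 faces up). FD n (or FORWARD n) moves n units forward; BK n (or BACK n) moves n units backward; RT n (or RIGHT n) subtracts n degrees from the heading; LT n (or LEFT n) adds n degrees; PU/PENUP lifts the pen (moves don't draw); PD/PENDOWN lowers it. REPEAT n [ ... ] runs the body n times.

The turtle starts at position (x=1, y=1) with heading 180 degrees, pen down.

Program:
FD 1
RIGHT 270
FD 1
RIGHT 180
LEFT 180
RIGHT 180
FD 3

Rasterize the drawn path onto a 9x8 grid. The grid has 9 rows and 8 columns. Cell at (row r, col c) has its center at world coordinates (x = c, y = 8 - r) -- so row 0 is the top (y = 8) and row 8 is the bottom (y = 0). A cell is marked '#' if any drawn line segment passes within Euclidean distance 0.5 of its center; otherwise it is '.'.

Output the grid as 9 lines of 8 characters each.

Answer: ........
........
........
........
........
#.......
#.......
##......
#.......

Derivation:
Segment 0: (1,1) -> (0,1)
Segment 1: (0,1) -> (0,0)
Segment 2: (0,0) -> (-0,3)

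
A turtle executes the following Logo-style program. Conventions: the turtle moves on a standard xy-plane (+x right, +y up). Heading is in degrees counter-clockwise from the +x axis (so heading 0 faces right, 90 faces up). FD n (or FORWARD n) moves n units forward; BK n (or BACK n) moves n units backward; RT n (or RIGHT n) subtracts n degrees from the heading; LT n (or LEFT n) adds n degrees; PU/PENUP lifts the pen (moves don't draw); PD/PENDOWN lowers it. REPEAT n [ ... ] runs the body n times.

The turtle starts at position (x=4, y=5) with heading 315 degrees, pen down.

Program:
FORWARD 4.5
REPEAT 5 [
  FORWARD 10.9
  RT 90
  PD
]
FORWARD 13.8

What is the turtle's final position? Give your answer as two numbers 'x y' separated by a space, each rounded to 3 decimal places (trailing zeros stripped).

Executing turtle program step by step:
Start: pos=(4,5), heading=315, pen down
FD 4.5: (4,5) -> (7.182,1.818) [heading=315, draw]
REPEAT 5 [
  -- iteration 1/5 --
  FD 10.9: (7.182,1.818) -> (14.889,-5.889) [heading=315, draw]
  RT 90: heading 315 -> 225
  PD: pen down
  -- iteration 2/5 --
  FD 10.9: (14.889,-5.889) -> (7.182,-13.597) [heading=225, draw]
  RT 90: heading 225 -> 135
  PD: pen down
  -- iteration 3/5 --
  FD 10.9: (7.182,-13.597) -> (-0.525,-5.889) [heading=135, draw]
  RT 90: heading 135 -> 45
  PD: pen down
  -- iteration 4/5 --
  FD 10.9: (-0.525,-5.889) -> (7.182,1.818) [heading=45, draw]
  RT 90: heading 45 -> 315
  PD: pen down
  -- iteration 5/5 --
  FD 10.9: (7.182,1.818) -> (14.889,-5.889) [heading=315, draw]
  RT 90: heading 315 -> 225
  PD: pen down
]
FD 13.8: (14.889,-5.889) -> (5.131,-15.648) [heading=225, draw]
Final: pos=(5.131,-15.648), heading=225, 7 segment(s) drawn

Answer: 5.131 -15.648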